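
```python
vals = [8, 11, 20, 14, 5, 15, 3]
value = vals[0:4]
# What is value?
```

vals has length 7. The slice vals[0:4] selects indices [0, 1, 2, 3] (0->8, 1->11, 2->20, 3->14), giving [8, 11, 20, 14].

[8, 11, 20, 14]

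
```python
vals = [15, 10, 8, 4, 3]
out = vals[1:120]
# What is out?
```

vals has length 5. The slice vals[1:120] selects indices [1, 2, 3, 4] (1->10, 2->8, 3->4, 4->3), giving [10, 8, 4, 3].

[10, 8, 4, 3]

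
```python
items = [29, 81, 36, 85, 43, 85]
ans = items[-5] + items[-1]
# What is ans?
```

items has length 6. Negative index -5 maps to positive index 6 + (-5) = 1. items[1] = 81.
items has length 6. Negative index -1 maps to positive index 6 + (-1) = 5. items[5] = 85.
Sum: 81 + 85 = 166.

166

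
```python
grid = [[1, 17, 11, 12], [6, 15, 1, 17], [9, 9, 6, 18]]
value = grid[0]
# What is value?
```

grid has 3 rows. Row 0 is [1, 17, 11, 12].

[1, 17, 11, 12]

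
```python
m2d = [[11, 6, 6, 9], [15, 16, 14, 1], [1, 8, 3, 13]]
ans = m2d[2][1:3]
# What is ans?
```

m2d[2] = [1, 8, 3, 13]. m2d[2] has length 4. The slice m2d[2][1:3] selects indices [1, 2] (1->8, 2->3), giving [8, 3].

[8, 3]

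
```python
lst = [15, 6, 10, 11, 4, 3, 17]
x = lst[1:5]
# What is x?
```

lst has length 7. The slice lst[1:5] selects indices [1, 2, 3, 4] (1->6, 2->10, 3->11, 4->4), giving [6, 10, 11, 4].

[6, 10, 11, 4]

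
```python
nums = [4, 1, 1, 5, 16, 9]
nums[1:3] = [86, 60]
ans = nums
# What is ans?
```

nums starts as [4, 1, 1, 5, 16, 9] (length 6). The slice nums[1:3] covers indices [1, 2] with values [1, 1]. Replacing that slice with [86, 60] (same length) produces [4, 86, 60, 5, 16, 9].

[4, 86, 60, 5, 16, 9]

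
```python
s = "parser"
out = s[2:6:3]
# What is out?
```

s has length 6. The slice s[2:6:3] selects indices [2, 5] (2->'r', 5->'r'), giving 'rr'.

'rr'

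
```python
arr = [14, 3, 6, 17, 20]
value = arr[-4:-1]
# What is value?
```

arr has length 5. The slice arr[-4:-1] selects indices [1, 2, 3] (1->3, 2->6, 3->17), giving [3, 6, 17].

[3, 6, 17]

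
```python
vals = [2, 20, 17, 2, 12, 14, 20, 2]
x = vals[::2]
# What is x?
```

vals has length 8. The slice vals[::2] selects indices [0, 2, 4, 6] (0->2, 2->17, 4->12, 6->20), giving [2, 17, 12, 20].

[2, 17, 12, 20]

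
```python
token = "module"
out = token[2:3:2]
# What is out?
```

token has length 6. The slice token[2:3:2] selects indices [2] (2->'d'), giving 'd'.

'd'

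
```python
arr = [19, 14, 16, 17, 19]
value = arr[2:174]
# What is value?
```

arr has length 5. The slice arr[2:174] selects indices [2, 3, 4] (2->16, 3->17, 4->19), giving [16, 17, 19].

[16, 17, 19]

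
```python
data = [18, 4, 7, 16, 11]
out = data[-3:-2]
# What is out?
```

data has length 5. The slice data[-3:-2] selects indices [2] (2->7), giving [7].

[7]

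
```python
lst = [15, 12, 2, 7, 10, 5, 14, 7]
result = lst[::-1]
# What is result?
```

lst has length 8. The slice lst[::-1] selects indices [7, 6, 5, 4, 3, 2, 1, 0] (7->7, 6->14, 5->5, 4->10, 3->7, 2->2, 1->12, 0->15), giving [7, 14, 5, 10, 7, 2, 12, 15].

[7, 14, 5, 10, 7, 2, 12, 15]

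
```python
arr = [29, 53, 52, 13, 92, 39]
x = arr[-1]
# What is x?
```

arr has length 6. Negative index -1 maps to positive index 6 + (-1) = 5. arr[5] = 39.

39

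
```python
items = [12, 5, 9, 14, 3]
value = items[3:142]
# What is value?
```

items has length 5. The slice items[3:142] selects indices [3, 4] (3->14, 4->3), giving [14, 3].

[14, 3]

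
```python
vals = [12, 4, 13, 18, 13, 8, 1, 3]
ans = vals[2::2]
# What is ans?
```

vals has length 8. The slice vals[2::2] selects indices [2, 4, 6] (2->13, 4->13, 6->1), giving [13, 13, 1].

[13, 13, 1]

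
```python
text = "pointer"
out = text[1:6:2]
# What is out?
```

text has length 7. The slice text[1:6:2] selects indices [1, 3, 5] (1->'o', 3->'n', 5->'e'), giving 'one'.

'one'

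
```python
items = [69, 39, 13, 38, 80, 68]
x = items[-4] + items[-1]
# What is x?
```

items has length 6. Negative index -4 maps to positive index 6 + (-4) = 2. items[2] = 13.
items has length 6. Negative index -1 maps to positive index 6 + (-1) = 5. items[5] = 68.
Sum: 13 + 68 = 81.

81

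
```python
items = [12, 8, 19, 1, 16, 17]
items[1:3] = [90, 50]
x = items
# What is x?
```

items starts as [12, 8, 19, 1, 16, 17] (length 6). The slice items[1:3] covers indices [1, 2] with values [8, 19]. Replacing that slice with [90, 50] (same length) produces [12, 90, 50, 1, 16, 17].

[12, 90, 50, 1, 16, 17]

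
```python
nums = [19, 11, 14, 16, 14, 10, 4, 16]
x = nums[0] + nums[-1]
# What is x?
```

nums has length 8. nums[0] = 19.
nums has length 8. Negative index -1 maps to positive index 8 + (-1) = 7. nums[7] = 16.
Sum: 19 + 16 = 35.

35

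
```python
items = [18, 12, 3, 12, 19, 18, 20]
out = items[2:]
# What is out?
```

items has length 7. The slice items[2:] selects indices [2, 3, 4, 5, 6] (2->3, 3->12, 4->19, 5->18, 6->20), giving [3, 12, 19, 18, 20].

[3, 12, 19, 18, 20]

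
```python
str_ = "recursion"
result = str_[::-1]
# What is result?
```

str_ has length 9. The slice str_[::-1] selects indices [8, 7, 6, 5, 4, 3, 2, 1, 0] (8->'n', 7->'o', 6->'i', 5->'s', 4->'r', 3->'u', 2->'c', 1->'e', 0->'r'), giving 'noisrucer'.

'noisrucer'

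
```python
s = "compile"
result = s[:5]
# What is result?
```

s has length 7. The slice s[:5] selects indices [0, 1, 2, 3, 4] (0->'c', 1->'o', 2->'m', 3->'p', 4->'i'), giving 'compi'.

'compi'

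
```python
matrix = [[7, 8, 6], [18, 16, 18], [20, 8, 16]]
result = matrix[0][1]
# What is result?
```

matrix[0] = [7, 8, 6]. Taking column 1 of that row yields 8.

8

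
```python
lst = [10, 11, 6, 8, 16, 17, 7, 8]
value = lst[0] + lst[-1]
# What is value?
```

lst has length 8. lst[0] = 10.
lst has length 8. Negative index -1 maps to positive index 8 + (-1) = 7. lst[7] = 8.
Sum: 10 + 8 = 18.

18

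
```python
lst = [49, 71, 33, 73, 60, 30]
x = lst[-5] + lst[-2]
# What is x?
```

lst has length 6. Negative index -5 maps to positive index 6 + (-5) = 1. lst[1] = 71.
lst has length 6. Negative index -2 maps to positive index 6 + (-2) = 4. lst[4] = 60.
Sum: 71 + 60 = 131.

131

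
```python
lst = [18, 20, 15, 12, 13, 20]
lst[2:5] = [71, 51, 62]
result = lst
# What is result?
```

lst starts as [18, 20, 15, 12, 13, 20] (length 6). The slice lst[2:5] covers indices [2, 3, 4] with values [15, 12, 13]. Replacing that slice with [71, 51, 62] (same length) produces [18, 20, 71, 51, 62, 20].

[18, 20, 71, 51, 62, 20]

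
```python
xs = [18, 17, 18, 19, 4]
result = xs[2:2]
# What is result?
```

xs has length 5. The slice xs[2:2] resolves to an empty index range, so the result is [].

[]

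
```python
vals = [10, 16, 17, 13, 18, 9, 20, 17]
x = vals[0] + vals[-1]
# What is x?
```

vals has length 8. vals[0] = 10.
vals has length 8. Negative index -1 maps to positive index 8 + (-1) = 7. vals[7] = 17.
Sum: 10 + 17 = 27.

27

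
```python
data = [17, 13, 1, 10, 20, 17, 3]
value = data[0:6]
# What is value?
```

data has length 7. The slice data[0:6] selects indices [0, 1, 2, 3, 4, 5] (0->17, 1->13, 2->1, 3->10, 4->20, 5->17), giving [17, 13, 1, 10, 20, 17].

[17, 13, 1, 10, 20, 17]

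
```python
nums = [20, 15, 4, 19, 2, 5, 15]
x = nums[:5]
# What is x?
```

nums has length 7. The slice nums[:5] selects indices [0, 1, 2, 3, 4] (0->20, 1->15, 2->4, 3->19, 4->2), giving [20, 15, 4, 19, 2].

[20, 15, 4, 19, 2]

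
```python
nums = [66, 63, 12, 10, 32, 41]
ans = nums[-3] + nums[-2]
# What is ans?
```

nums has length 6. Negative index -3 maps to positive index 6 + (-3) = 3. nums[3] = 10.
nums has length 6. Negative index -2 maps to positive index 6 + (-2) = 4. nums[4] = 32.
Sum: 10 + 32 = 42.

42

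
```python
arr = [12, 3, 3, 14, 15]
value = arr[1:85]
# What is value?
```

arr has length 5. The slice arr[1:85] selects indices [1, 2, 3, 4] (1->3, 2->3, 3->14, 4->15), giving [3, 3, 14, 15].

[3, 3, 14, 15]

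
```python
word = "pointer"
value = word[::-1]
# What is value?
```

word has length 7. The slice word[::-1] selects indices [6, 5, 4, 3, 2, 1, 0] (6->'r', 5->'e', 4->'t', 3->'n', 2->'i', 1->'o', 0->'p'), giving 'retniop'.

'retniop'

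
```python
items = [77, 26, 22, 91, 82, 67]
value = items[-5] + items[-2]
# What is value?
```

items has length 6. Negative index -5 maps to positive index 6 + (-5) = 1. items[1] = 26.
items has length 6. Negative index -2 maps to positive index 6 + (-2) = 4. items[4] = 82.
Sum: 26 + 82 = 108.

108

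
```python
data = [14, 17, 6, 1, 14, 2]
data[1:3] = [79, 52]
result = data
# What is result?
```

data starts as [14, 17, 6, 1, 14, 2] (length 6). The slice data[1:3] covers indices [1, 2] with values [17, 6]. Replacing that slice with [79, 52] (same length) produces [14, 79, 52, 1, 14, 2].

[14, 79, 52, 1, 14, 2]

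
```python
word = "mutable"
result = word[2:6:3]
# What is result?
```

word has length 7. The slice word[2:6:3] selects indices [2, 5] (2->'t', 5->'l'), giving 'tl'.

'tl'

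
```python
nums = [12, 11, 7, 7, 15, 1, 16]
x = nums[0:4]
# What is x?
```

nums has length 7. The slice nums[0:4] selects indices [0, 1, 2, 3] (0->12, 1->11, 2->7, 3->7), giving [12, 11, 7, 7].

[12, 11, 7, 7]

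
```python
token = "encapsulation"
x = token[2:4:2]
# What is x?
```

token has length 13. The slice token[2:4:2] selects indices [2] (2->'c'), giving 'c'.

'c'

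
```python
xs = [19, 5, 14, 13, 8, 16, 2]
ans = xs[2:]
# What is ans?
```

xs has length 7. The slice xs[2:] selects indices [2, 3, 4, 5, 6] (2->14, 3->13, 4->8, 5->16, 6->2), giving [14, 13, 8, 16, 2].

[14, 13, 8, 16, 2]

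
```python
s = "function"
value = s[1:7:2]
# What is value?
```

s has length 8. The slice s[1:7:2] selects indices [1, 3, 5] (1->'u', 3->'c', 5->'i'), giving 'uci'.

'uci'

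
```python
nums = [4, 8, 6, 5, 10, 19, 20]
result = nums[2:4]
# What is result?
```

nums has length 7. The slice nums[2:4] selects indices [2, 3] (2->6, 3->5), giving [6, 5].

[6, 5]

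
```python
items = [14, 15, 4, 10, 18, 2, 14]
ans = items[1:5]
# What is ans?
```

items has length 7. The slice items[1:5] selects indices [1, 2, 3, 4] (1->15, 2->4, 3->10, 4->18), giving [15, 4, 10, 18].

[15, 4, 10, 18]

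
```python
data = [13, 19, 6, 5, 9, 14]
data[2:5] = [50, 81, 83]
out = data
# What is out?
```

data starts as [13, 19, 6, 5, 9, 14] (length 6). The slice data[2:5] covers indices [2, 3, 4] with values [6, 5, 9]. Replacing that slice with [50, 81, 83] (same length) produces [13, 19, 50, 81, 83, 14].

[13, 19, 50, 81, 83, 14]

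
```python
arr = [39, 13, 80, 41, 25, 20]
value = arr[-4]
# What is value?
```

arr has length 6. Negative index -4 maps to positive index 6 + (-4) = 2. arr[2] = 80.

80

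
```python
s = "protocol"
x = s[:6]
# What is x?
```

s has length 8. The slice s[:6] selects indices [0, 1, 2, 3, 4, 5] (0->'p', 1->'r', 2->'o', 3->'t', 4->'o', 5->'c'), giving 'protoc'.

'protoc'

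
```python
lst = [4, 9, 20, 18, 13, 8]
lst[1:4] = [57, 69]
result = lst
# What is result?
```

lst starts as [4, 9, 20, 18, 13, 8] (length 6). The slice lst[1:4] covers indices [1, 2, 3] with values [9, 20, 18]. Replacing that slice with [57, 69] (different length) produces [4, 57, 69, 13, 8].

[4, 57, 69, 13, 8]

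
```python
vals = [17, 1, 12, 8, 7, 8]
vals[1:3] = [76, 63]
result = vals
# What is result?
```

vals starts as [17, 1, 12, 8, 7, 8] (length 6). The slice vals[1:3] covers indices [1, 2] with values [1, 12]. Replacing that slice with [76, 63] (same length) produces [17, 76, 63, 8, 7, 8].

[17, 76, 63, 8, 7, 8]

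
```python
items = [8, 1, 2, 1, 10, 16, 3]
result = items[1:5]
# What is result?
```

items has length 7. The slice items[1:5] selects indices [1, 2, 3, 4] (1->1, 2->2, 3->1, 4->10), giving [1, 2, 1, 10].

[1, 2, 1, 10]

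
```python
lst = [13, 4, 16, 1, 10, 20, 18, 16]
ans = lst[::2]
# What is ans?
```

lst has length 8. The slice lst[::2] selects indices [0, 2, 4, 6] (0->13, 2->16, 4->10, 6->18), giving [13, 16, 10, 18].

[13, 16, 10, 18]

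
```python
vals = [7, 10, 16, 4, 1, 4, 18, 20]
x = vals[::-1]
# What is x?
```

vals has length 8. The slice vals[::-1] selects indices [7, 6, 5, 4, 3, 2, 1, 0] (7->20, 6->18, 5->4, 4->1, 3->4, 2->16, 1->10, 0->7), giving [20, 18, 4, 1, 4, 16, 10, 7].

[20, 18, 4, 1, 4, 16, 10, 7]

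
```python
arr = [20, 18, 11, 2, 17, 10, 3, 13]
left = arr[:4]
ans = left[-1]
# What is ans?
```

arr has length 8. The slice arr[:4] selects indices [0, 1, 2, 3] (0->20, 1->18, 2->11, 3->2), giving [20, 18, 11, 2]. So left = [20, 18, 11, 2]. Then left[-1] = 2.

2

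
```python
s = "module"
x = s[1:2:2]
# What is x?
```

s has length 6. The slice s[1:2:2] selects indices [1] (1->'o'), giving 'o'.

'o'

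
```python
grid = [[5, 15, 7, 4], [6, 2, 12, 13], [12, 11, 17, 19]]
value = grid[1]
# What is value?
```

grid has 3 rows. Row 1 is [6, 2, 12, 13].

[6, 2, 12, 13]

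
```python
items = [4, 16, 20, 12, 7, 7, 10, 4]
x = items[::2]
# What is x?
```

items has length 8. The slice items[::2] selects indices [0, 2, 4, 6] (0->4, 2->20, 4->7, 6->10), giving [4, 20, 7, 10].

[4, 20, 7, 10]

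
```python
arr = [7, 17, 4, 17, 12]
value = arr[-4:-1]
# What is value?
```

arr has length 5. The slice arr[-4:-1] selects indices [1, 2, 3] (1->17, 2->4, 3->17), giving [17, 4, 17].

[17, 4, 17]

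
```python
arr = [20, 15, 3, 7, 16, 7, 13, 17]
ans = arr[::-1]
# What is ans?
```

arr has length 8. The slice arr[::-1] selects indices [7, 6, 5, 4, 3, 2, 1, 0] (7->17, 6->13, 5->7, 4->16, 3->7, 2->3, 1->15, 0->20), giving [17, 13, 7, 16, 7, 3, 15, 20].

[17, 13, 7, 16, 7, 3, 15, 20]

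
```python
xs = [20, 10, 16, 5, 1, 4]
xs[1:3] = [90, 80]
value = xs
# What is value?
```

xs starts as [20, 10, 16, 5, 1, 4] (length 6). The slice xs[1:3] covers indices [1, 2] with values [10, 16]. Replacing that slice with [90, 80] (same length) produces [20, 90, 80, 5, 1, 4].

[20, 90, 80, 5, 1, 4]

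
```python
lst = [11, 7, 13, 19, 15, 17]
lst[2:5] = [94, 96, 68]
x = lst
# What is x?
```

lst starts as [11, 7, 13, 19, 15, 17] (length 6). The slice lst[2:5] covers indices [2, 3, 4] with values [13, 19, 15]. Replacing that slice with [94, 96, 68] (same length) produces [11, 7, 94, 96, 68, 17].

[11, 7, 94, 96, 68, 17]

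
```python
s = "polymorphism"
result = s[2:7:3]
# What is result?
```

s has length 12. The slice s[2:7:3] selects indices [2, 5] (2->'l', 5->'o'), giving 'lo'.

'lo'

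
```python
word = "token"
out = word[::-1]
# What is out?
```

word has length 5. The slice word[::-1] selects indices [4, 3, 2, 1, 0] (4->'n', 3->'e', 2->'k', 1->'o', 0->'t'), giving 'nekot'.

'nekot'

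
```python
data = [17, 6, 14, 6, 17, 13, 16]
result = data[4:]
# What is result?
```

data has length 7. The slice data[4:] selects indices [4, 5, 6] (4->17, 5->13, 6->16), giving [17, 13, 16].

[17, 13, 16]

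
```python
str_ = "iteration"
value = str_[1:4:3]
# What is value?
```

str_ has length 9. The slice str_[1:4:3] selects indices [1] (1->'t'), giving 't'.

't'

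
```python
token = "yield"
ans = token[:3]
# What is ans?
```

token has length 5. The slice token[:3] selects indices [0, 1, 2] (0->'y', 1->'i', 2->'e'), giving 'yie'.

'yie'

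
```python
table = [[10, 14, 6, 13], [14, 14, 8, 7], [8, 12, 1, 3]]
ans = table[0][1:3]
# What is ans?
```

table[0] = [10, 14, 6, 13]. table[0] has length 4. The slice table[0][1:3] selects indices [1, 2] (1->14, 2->6), giving [14, 6].

[14, 6]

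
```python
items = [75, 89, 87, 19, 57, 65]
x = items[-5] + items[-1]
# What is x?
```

items has length 6. Negative index -5 maps to positive index 6 + (-5) = 1. items[1] = 89.
items has length 6. Negative index -1 maps to positive index 6 + (-1) = 5. items[5] = 65.
Sum: 89 + 65 = 154.

154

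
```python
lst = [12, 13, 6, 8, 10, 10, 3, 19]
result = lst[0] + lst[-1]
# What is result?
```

lst has length 8. lst[0] = 12.
lst has length 8. Negative index -1 maps to positive index 8 + (-1) = 7. lst[7] = 19.
Sum: 12 + 19 = 31.

31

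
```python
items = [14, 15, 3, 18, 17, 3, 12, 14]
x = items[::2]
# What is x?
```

items has length 8. The slice items[::2] selects indices [0, 2, 4, 6] (0->14, 2->3, 4->17, 6->12), giving [14, 3, 17, 12].

[14, 3, 17, 12]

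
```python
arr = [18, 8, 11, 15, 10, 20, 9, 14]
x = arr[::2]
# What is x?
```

arr has length 8. The slice arr[::2] selects indices [0, 2, 4, 6] (0->18, 2->11, 4->10, 6->9), giving [18, 11, 10, 9].

[18, 11, 10, 9]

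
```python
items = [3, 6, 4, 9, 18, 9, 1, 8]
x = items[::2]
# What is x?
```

items has length 8. The slice items[::2] selects indices [0, 2, 4, 6] (0->3, 2->4, 4->18, 6->1), giving [3, 4, 18, 1].

[3, 4, 18, 1]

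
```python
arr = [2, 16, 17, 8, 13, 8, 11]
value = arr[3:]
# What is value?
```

arr has length 7. The slice arr[3:] selects indices [3, 4, 5, 6] (3->8, 4->13, 5->8, 6->11), giving [8, 13, 8, 11].

[8, 13, 8, 11]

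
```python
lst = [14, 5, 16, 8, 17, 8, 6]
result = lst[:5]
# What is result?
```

lst has length 7. The slice lst[:5] selects indices [0, 1, 2, 3, 4] (0->14, 1->5, 2->16, 3->8, 4->17), giving [14, 5, 16, 8, 17].

[14, 5, 16, 8, 17]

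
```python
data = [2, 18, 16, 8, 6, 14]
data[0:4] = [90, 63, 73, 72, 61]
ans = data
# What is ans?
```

data starts as [2, 18, 16, 8, 6, 14] (length 6). The slice data[0:4] covers indices [0, 1, 2, 3] with values [2, 18, 16, 8]. Replacing that slice with [90, 63, 73, 72, 61] (different length) produces [90, 63, 73, 72, 61, 6, 14].

[90, 63, 73, 72, 61, 6, 14]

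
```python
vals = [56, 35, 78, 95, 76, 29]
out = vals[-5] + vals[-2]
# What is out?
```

vals has length 6. Negative index -5 maps to positive index 6 + (-5) = 1. vals[1] = 35.
vals has length 6. Negative index -2 maps to positive index 6 + (-2) = 4. vals[4] = 76.
Sum: 35 + 76 = 111.

111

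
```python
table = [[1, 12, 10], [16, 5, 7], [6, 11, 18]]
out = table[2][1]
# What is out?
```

table[2] = [6, 11, 18]. Taking column 1 of that row yields 11.

11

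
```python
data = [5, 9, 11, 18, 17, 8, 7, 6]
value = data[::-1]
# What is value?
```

data has length 8. The slice data[::-1] selects indices [7, 6, 5, 4, 3, 2, 1, 0] (7->6, 6->7, 5->8, 4->17, 3->18, 2->11, 1->9, 0->5), giving [6, 7, 8, 17, 18, 11, 9, 5].

[6, 7, 8, 17, 18, 11, 9, 5]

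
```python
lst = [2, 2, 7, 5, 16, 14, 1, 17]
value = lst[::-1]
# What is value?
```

lst has length 8. The slice lst[::-1] selects indices [7, 6, 5, 4, 3, 2, 1, 0] (7->17, 6->1, 5->14, 4->16, 3->5, 2->7, 1->2, 0->2), giving [17, 1, 14, 16, 5, 7, 2, 2].

[17, 1, 14, 16, 5, 7, 2, 2]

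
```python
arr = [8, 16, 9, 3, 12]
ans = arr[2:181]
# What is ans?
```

arr has length 5. The slice arr[2:181] selects indices [2, 3, 4] (2->9, 3->3, 4->12), giving [9, 3, 12].

[9, 3, 12]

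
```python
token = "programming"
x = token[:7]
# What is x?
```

token has length 11. The slice token[:7] selects indices [0, 1, 2, 3, 4, 5, 6] (0->'p', 1->'r', 2->'o', 3->'g', 4->'r', 5->'a', 6->'m'), giving 'program'.

'program'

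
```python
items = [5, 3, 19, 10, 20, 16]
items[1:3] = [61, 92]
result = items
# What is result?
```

items starts as [5, 3, 19, 10, 20, 16] (length 6). The slice items[1:3] covers indices [1, 2] with values [3, 19]. Replacing that slice with [61, 92] (same length) produces [5, 61, 92, 10, 20, 16].

[5, 61, 92, 10, 20, 16]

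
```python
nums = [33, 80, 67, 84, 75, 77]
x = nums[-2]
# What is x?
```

nums has length 6. Negative index -2 maps to positive index 6 + (-2) = 4. nums[4] = 75.

75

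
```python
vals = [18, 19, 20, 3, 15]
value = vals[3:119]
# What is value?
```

vals has length 5. The slice vals[3:119] selects indices [3, 4] (3->3, 4->15), giving [3, 15].

[3, 15]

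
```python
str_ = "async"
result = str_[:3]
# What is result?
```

str_ has length 5. The slice str_[:3] selects indices [0, 1, 2] (0->'a', 1->'s', 2->'y'), giving 'asy'.

'asy'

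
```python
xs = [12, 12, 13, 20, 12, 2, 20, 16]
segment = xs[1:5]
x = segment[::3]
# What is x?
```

xs has length 8. The slice xs[1:5] selects indices [1, 2, 3, 4] (1->12, 2->13, 3->20, 4->12), giving [12, 13, 20, 12]. So segment = [12, 13, 20, 12]. segment has length 4. The slice segment[::3] selects indices [0, 3] (0->12, 3->12), giving [12, 12].

[12, 12]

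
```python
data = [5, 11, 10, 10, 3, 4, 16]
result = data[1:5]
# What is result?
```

data has length 7. The slice data[1:5] selects indices [1, 2, 3, 4] (1->11, 2->10, 3->10, 4->3), giving [11, 10, 10, 3].

[11, 10, 10, 3]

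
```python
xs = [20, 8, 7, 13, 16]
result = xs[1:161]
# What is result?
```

xs has length 5. The slice xs[1:161] selects indices [1, 2, 3, 4] (1->8, 2->7, 3->13, 4->16), giving [8, 7, 13, 16].

[8, 7, 13, 16]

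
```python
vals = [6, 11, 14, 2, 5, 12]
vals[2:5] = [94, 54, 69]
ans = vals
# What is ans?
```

vals starts as [6, 11, 14, 2, 5, 12] (length 6). The slice vals[2:5] covers indices [2, 3, 4] with values [14, 2, 5]. Replacing that slice with [94, 54, 69] (same length) produces [6, 11, 94, 54, 69, 12].

[6, 11, 94, 54, 69, 12]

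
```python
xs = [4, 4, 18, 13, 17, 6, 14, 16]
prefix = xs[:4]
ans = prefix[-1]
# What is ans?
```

xs has length 8. The slice xs[:4] selects indices [0, 1, 2, 3] (0->4, 1->4, 2->18, 3->13), giving [4, 4, 18, 13]. So prefix = [4, 4, 18, 13]. Then prefix[-1] = 13.

13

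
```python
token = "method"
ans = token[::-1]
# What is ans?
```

token has length 6. The slice token[::-1] selects indices [5, 4, 3, 2, 1, 0] (5->'d', 4->'o', 3->'h', 2->'t', 1->'e', 0->'m'), giving 'dohtem'.

'dohtem'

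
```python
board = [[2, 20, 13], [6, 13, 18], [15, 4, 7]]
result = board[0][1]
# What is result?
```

board[0] = [2, 20, 13]. Taking column 1 of that row yields 20.

20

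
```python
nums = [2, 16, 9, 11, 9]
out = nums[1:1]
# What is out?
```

nums has length 5. The slice nums[1:1] resolves to an empty index range, so the result is [].

[]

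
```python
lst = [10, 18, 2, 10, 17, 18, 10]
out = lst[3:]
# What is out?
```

lst has length 7. The slice lst[3:] selects indices [3, 4, 5, 6] (3->10, 4->17, 5->18, 6->10), giving [10, 17, 18, 10].

[10, 17, 18, 10]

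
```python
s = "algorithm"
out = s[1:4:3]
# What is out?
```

s has length 9. The slice s[1:4:3] selects indices [1] (1->'l'), giving 'l'.

'l'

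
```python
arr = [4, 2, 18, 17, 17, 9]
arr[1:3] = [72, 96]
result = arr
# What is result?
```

arr starts as [4, 2, 18, 17, 17, 9] (length 6). The slice arr[1:3] covers indices [1, 2] with values [2, 18]. Replacing that slice with [72, 96] (same length) produces [4, 72, 96, 17, 17, 9].

[4, 72, 96, 17, 17, 9]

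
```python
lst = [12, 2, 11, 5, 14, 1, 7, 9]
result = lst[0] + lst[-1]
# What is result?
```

lst has length 8. lst[0] = 12.
lst has length 8. Negative index -1 maps to positive index 8 + (-1) = 7. lst[7] = 9.
Sum: 12 + 9 = 21.

21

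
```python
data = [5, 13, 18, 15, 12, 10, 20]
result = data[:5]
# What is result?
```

data has length 7. The slice data[:5] selects indices [0, 1, 2, 3, 4] (0->5, 1->13, 2->18, 3->15, 4->12), giving [5, 13, 18, 15, 12].

[5, 13, 18, 15, 12]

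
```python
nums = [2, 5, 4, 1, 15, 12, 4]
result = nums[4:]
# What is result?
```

nums has length 7. The slice nums[4:] selects indices [4, 5, 6] (4->15, 5->12, 6->4), giving [15, 12, 4].

[15, 12, 4]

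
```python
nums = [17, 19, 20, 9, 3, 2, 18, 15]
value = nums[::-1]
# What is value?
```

nums has length 8. The slice nums[::-1] selects indices [7, 6, 5, 4, 3, 2, 1, 0] (7->15, 6->18, 5->2, 4->3, 3->9, 2->20, 1->19, 0->17), giving [15, 18, 2, 3, 9, 20, 19, 17].

[15, 18, 2, 3, 9, 20, 19, 17]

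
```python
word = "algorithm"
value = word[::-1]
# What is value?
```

word has length 9. The slice word[::-1] selects indices [8, 7, 6, 5, 4, 3, 2, 1, 0] (8->'m', 7->'h', 6->'t', 5->'i', 4->'r', 3->'o', 2->'g', 1->'l', 0->'a'), giving 'mhtirogla'.

'mhtirogla'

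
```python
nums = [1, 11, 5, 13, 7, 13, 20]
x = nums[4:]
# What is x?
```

nums has length 7. The slice nums[4:] selects indices [4, 5, 6] (4->7, 5->13, 6->20), giving [7, 13, 20].

[7, 13, 20]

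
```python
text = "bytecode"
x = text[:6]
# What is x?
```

text has length 8. The slice text[:6] selects indices [0, 1, 2, 3, 4, 5] (0->'b', 1->'y', 2->'t', 3->'e', 4->'c', 5->'o'), giving 'byteco'.

'byteco'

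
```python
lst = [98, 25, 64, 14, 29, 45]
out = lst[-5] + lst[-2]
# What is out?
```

lst has length 6. Negative index -5 maps to positive index 6 + (-5) = 1. lst[1] = 25.
lst has length 6. Negative index -2 maps to positive index 6 + (-2) = 4. lst[4] = 29.
Sum: 25 + 29 = 54.

54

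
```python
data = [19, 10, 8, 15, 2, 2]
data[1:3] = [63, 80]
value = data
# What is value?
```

data starts as [19, 10, 8, 15, 2, 2] (length 6). The slice data[1:3] covers indices [1, 2] with values [10, 8]. Replacing that slice with [63, 80] (same length) produces [19, 63, 80, 15, 2, 2].

[19, 63, 80, 15, 2, 2]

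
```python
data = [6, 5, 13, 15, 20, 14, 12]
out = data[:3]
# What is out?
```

data has length 7. The slice data[:3] selects indices [0, 1, 2] (0->6, 1->5, 2->13), giving [6, 5, 13].

[6, 5, 13]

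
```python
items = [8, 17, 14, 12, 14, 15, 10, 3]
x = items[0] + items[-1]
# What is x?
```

items has length 8. items[0] = 8.
items has length 8. Negative index -1 maps to positive index 8 + (-1) = 7. items[7] = 3.
Sum: 8 + 3 = 11.

11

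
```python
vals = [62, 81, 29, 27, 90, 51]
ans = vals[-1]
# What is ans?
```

vals has length 6. Negative index -1 maps to positive index 6 + (-1) = 5. vals[5] = 51.

51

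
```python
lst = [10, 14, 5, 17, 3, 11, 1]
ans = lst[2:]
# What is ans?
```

lst has length 7. The slice lst[2:] selects indices [2, 3, 4, 5, 6] (2->5, 3->17, 4->3, 5->11, 6->1), giving [5, 17, 3, 11, 1].

[5, 17, 3, 11, 1]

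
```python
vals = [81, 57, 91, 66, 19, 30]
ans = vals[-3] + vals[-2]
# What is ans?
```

vals has length 6. Negative index -3 maps to positive index 6 + (-3) = 3. vals[3] = 66.
vals has length 6. Negative index -2 maps to positive index 6 + (-2) = 4. vals[4] = 19.
Sum: 66 + 19 = 85.

85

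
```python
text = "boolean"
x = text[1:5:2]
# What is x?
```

text has length 7. The slice text[1:5:2] selects indices [1, 3] (1->'o', 3->'l'), giving 'ol'.

'ol'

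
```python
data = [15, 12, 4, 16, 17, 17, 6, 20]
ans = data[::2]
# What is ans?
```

data has length 8. The slice data[::2] selects indices [0, 2, 4, 6] (0->15, 2->4, 4->17, 6->6), giving [15, 4, 17, 6].

[15, 4, 17, 6]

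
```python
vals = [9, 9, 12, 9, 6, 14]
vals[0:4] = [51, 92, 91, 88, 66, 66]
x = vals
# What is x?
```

vals starts as [9, 9, 12, 9, 6, 14] (length 6). The slice vals[0:4] covers indices [0, 1, 2, 3] with values [9, 9, 12, 9]. Replacing that slice with [51, 92, 91, 88, 66, 66] (different length) produces [51, 92, 91, 88, 66, 66, 6, 14].

[51, 92, 91, 88, 66, 66, 6, 14]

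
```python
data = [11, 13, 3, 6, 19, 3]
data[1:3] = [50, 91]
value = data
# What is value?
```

data starts as [11, 13, 3, 6, 19, 3] (length 6). The slice data[1:3] covers indices [1, 2] with values [13, 3]. Replacing that slice with [50, 91] (same length) produces [11, 50, 91, 6, 19, 3].

[11, 50, 91, 6, 19, 3]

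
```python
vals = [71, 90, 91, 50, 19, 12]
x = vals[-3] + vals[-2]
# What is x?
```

vals has length 6. Negative index -3 maps to positive index 6 + (-3) = 3. vals[3] = 50.
vals has length 6. Negative index -2 maps to positive index 6 + (-2) = 4. vals[4] = 19.
Sum: 50 + 19 = 69.

69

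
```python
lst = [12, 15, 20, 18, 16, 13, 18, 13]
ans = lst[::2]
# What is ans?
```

lst has length 8. The slice lst[::2] selects indices [0, 2, 4, 6] (0->12, 2->20, 4->16, 6->18), giving [12, 20, 16, 18].

[12, 20, 16, 18]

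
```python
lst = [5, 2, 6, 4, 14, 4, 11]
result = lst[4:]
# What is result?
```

lst has length 7. The slice lst[4:] selects indices [4, 5, 6] (4->14, 5->4, 6->11), giving [14, 4, 11].

[14, 4, 11]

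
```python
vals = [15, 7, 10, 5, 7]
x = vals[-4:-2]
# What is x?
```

vals has length 5. The slice vals[-4:-2] selects indices [1, 2] (1->7, 2->10), giving [7, 10].

[7, 10]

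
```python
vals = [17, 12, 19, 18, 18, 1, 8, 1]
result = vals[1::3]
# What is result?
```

vals has length 8. The slice vals[1::3] selects indices [1, 4, 7] (1->12, 4->18, 7->1), giving [12, 18, 1].

[12, 18, 1]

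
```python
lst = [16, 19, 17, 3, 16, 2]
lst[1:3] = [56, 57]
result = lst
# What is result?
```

lst starts as [16, 19, 17, 3, 16, 2] (length 6). The slice lst[1:3] covers indices [1, 2] with values [19, 17]. Replacing that slice with [56, 57] (same length) produces [16, 56, 57, 3, 16, 2].

[16, 56, 57, 3, 16, 2]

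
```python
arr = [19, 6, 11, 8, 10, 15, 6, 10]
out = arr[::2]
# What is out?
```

arr has length 8. The slice arr[::2] selects indices [0, 2, 4, 6] (0->19, 2->11, 4->10, 6->6), giving [19, 11, 10, 6].

[19, 11, 10, 6]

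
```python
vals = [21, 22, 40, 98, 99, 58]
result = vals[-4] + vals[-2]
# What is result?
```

vals has length 6. Negative index -4 maps to positive index 6 + (-4) = 2. vals[2] = 40.
vals has length 6. Negative index -2 maps to positive index 6 + (-2) = 4. vals[4] = 99.
Sum: 40 + 99 = 139.

139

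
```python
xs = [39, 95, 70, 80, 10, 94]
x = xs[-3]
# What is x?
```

xs has length 6. Negative index -3 maps to positive index 6 + (-3) = 3. xs[3] = 80.

80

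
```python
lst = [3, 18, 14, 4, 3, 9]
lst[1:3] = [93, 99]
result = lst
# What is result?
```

lst starts as [3, 18, 14, 4, 3, 9] (length 6). The slice lst[1:3] covers indices [1, 2] with values [18, 14]. Replacing that slice with [93, 99] (same length) produces [3, 93, 99, 4, 3, 9].

[3, 93, 99, 4, 3, 9]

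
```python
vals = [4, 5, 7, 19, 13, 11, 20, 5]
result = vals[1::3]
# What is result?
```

vals has length 8. The slice vals[1::3] selects indices [1, 4, 7] (1->5, 4->13, 7->5), giving [5, 13, 5].

[5, 13, 5]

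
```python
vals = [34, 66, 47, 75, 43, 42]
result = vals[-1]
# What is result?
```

vals has length 6. Negative index -1 maps to positive index 6 + (-1) = 5. vals[5] = 42.

42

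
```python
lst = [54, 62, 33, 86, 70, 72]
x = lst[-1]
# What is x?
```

lst has length 6. Negative index -1 maps to positive index 6 + (-1) = 5. lst[5] = 72.

72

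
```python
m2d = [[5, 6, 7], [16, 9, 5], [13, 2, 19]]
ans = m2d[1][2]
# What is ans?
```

m2d[1] = [16, 9, 5]. Taking column 2 of that row yields 5.

5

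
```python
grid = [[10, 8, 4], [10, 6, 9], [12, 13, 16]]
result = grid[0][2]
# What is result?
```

grid[0] = [10, 8, 4]. Taking column 2 of that row yields 4.

4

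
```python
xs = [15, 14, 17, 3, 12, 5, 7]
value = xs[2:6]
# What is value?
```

xs has length 7. The slice xs[2:6] selects indices [2, 3, 4, 5] (2->17, 3->3, 4->12, 5->5), giving [17, 3, 12, 5].

[17, 3, 12, 5]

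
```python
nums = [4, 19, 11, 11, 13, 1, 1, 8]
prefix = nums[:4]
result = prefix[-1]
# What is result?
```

nums has length 8. The slice nums[:4] selects indices [0, 1, 2, 3] (0->4, 1->19, 2->11, 3->11), giving [4, 19, 11, 11]. So prefix = [4, 19, 11, 11]. Then prefix[-1] = 11.

11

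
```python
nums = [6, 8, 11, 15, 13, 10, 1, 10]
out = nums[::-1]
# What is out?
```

nums has length 8. The slice nums[::-1] selects indices [7, 6, 5, 4, 3, 2, 1, 0] (7->10, 6->1, 5->10, 4->13, 3->15, 2->11, 1->8, 0->6), giving [10, 1, 10, 13, 15, 11, 8, 6].

[10, 1, 10, 13, 15, 11, 8, 6]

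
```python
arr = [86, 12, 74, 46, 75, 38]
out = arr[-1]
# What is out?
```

arr has length 6. Negative index -1 maps to positive index 6 + (-1) = 5. arr[5] = 38.

38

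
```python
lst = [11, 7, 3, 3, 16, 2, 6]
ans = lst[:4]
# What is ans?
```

lst has length 7. The slice lst[:4] selects indices [0, 1, 2, 3] (0->11, 1->7, 2->3, 3->3), giving [11, 7, 3, 3].

[11, 7, 3, 3]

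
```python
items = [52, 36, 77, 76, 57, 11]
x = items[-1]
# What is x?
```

items has length 6. Negative index -1 maps to positive index 6 + (-1) = 5. items[5] = 11.

11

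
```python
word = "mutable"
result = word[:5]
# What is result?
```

word has length 7. The slice word[:5] selects indices [0, 1, 2, 3, 4] (0->'m', 1->'u', 2->'t', 3->'a', 4->'b'), giving 'mutab'.

'mutab'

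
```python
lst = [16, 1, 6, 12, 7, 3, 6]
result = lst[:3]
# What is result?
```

lst has length 7. The slice lst[:3] selects indices [0, 1, 2] (0->16, 1->1, 2->6), giving [16, 1, 6].

[16, 1, 6]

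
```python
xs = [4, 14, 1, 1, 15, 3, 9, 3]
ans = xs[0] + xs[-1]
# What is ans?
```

xs has length 8. xs[0] = 4.
xs has length 8. Negative index -1 maps to positive index 8 + (-1) = 7. xs[7] = 3.
Sum: 4 + 3 = 7.

7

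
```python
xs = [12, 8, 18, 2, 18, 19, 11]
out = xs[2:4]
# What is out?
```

xs has length 7. The slice xs[2:4] selects indices [2, 3] (2->18, 3->2), giving [18, 2].

[18, 2]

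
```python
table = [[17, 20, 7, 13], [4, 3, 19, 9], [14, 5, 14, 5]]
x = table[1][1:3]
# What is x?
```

table[1] = [4, 3, 19, 9]. table[1] has length 4. The slice table[1][1:3] selects indices [1, 2] (1->3, 2->19), giving [3, 19].

[3, 19]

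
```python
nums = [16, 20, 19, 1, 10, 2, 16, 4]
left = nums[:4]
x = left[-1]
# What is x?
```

nums has length 8. The slice nums[:4] selects indices [0, 1, 2, 3] (0->16, 1->20, 2->19, 3->1), giving [16, 20, 19, 1]. So left = [16, 20, 19, 1]. Then left[-1] = 1.

1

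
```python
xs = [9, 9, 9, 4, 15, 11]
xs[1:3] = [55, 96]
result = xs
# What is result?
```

xs starts as [9, 9, 9, 4, 15, 11] (length 6). The slice xs[1:3] covers indices [1, 2] with values [9, 9]. Replacing that slice with [55, 96] (same length) produces [9, 55, 96, 4, 15, 11].

[9, 55, 96, 4, 15, 11]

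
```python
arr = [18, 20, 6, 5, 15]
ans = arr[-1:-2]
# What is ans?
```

arr has length 5. The slice arr[-1:-2] resolves to an empty index range, so the result is [].

[]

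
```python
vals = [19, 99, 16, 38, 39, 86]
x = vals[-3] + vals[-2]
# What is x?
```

vals has length 6. Negative index -3 maps to positive index 6 + (-3) = 3. vals[3] = 38.
vals has length 6. Negative index -2 maps to positive index 6 + (-2) = 4. vals[4] = 39.
Sum: 38 + 39 = 77.

77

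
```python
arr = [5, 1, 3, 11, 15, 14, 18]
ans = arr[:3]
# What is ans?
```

arr has length 7. The slice arr[:3] selects indices [0, 1, 2] (0->5, 1->1, 2->3), giving [5, 1, 3].

[5, 1, 3]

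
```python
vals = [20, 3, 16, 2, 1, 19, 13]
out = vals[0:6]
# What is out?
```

vals has length 7. The slice vals[0:6] selects indices [0, 1, 2, 3, 4, 5] (0->20, 1->3, 2->16, 3->2, 4->1, 5->19), giving [20, 3, 16, 2, 1, 19].

[20, 3, 16, 2, 1, 19]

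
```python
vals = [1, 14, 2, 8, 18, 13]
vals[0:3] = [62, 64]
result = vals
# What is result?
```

vals starts as [1, 14, 2, 8, 18, 13] (length 6). The slice vals[0:3] covers indices [0, 1, 2] with values [1, 14, 2]. Replacing that slice with [62, 64] (different length) produces [62, 64, 8, 18, 13].

[62, 64, 8, 18, 13]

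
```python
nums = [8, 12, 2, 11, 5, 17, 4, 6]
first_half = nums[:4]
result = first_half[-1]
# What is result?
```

nums has length 8. The slice nums[:4] selects indices [0, 1, 2, 3] (0->8, 1->12, 2->2, 3->11), giving [8, 12, 2, 11]. So first_half = [8, 12, 2, 11]. Then first_half[-1] = 11.

11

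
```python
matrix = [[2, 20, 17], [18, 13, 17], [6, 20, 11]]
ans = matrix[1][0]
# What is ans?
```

matrix[1] = [18, 13, 17]. Taking column 0 of that row yields 18.

18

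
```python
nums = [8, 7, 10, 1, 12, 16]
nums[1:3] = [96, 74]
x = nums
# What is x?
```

nums starts as [8, 7, 10, 1, 12, 16] (length 6). The slice nums[1:3] covers indices [1, 2] with values [7, 10]. Replacing that slice with [96, 74] (same length) produces [8, 96, 74, 1, 12, 16].

[8, 96, 74, 1, 12, 16]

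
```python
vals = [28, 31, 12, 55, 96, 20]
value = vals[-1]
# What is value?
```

vals has length 6. Negative index -1 maps to positive index 6 + (-1) = 5. vals[5] = 20.

20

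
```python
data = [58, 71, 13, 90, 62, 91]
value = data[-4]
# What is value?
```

data has length 6. Negative index -4 maps to positive index 6 + (-4) = 2. data[2] = 13.

13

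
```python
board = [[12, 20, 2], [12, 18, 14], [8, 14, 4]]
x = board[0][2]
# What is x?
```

board[0] = [12, 20, 2]. Taking column 2 of that row yields 2.

2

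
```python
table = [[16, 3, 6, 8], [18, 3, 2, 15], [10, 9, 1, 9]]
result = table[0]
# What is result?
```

table has 3 rows. Row 0 is [16, 3, 6, 8].

[16, 3, 6, 8]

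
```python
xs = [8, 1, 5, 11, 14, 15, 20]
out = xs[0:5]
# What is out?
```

xs has length 7. The slice xs[0:5] selects indices [0, 1, 2, 3, 4] (0->8, 1->1, 2->5, 3->11, 4->14), giving [8, 1, 5, 11, 14].

[8, 1, 5, 11, 14]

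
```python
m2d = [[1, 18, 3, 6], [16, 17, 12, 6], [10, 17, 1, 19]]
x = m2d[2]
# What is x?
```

m2d has 3 rows. Row 2 is [10, 17, 1, 19].

[10, 17, 1, 19]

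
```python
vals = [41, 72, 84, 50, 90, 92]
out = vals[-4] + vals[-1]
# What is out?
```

vals has length 6. Negative index -4 maps to positive index 6 + (-4) = 2. vals[2] = 84.
vals has length 6. Negative index -1 maps to positive index 6 + (-1) = 5. vals[5] = 92.
Sum: 84 + 92 = 176.

176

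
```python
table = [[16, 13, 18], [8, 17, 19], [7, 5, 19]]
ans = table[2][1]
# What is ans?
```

table[2] = [7, 5, 19]. Taking column 1 of that row yields 5.

5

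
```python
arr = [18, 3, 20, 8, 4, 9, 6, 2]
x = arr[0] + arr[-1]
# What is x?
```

arr has length 8. arr[0] = 18.
arr has length 8. Negative index -1 maps to positive index 8 + (-1) = 7. arr[7] = 2.
Sum: 18 + 2 = 20.

20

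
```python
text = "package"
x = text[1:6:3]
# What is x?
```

text has length 7. The slice text[1:6:3] selects indices [1, 4] (1->'a', 4->'a'), giving 'aa'.

'aa'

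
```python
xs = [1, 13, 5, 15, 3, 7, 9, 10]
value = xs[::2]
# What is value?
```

xs has length 8. The slice xs[::2] selects indices [0, 2, 4, 6] (0->1, 2->5, 4->3, 6->9), giving [1, 5, 3, 9].

[1, 5, 3, 9]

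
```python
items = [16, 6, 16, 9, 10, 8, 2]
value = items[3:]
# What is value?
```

items has length 7. The slice items[3:] selects indices [3, 4, 5, 6] (3->9, 4->10, 5->8, 6->2), giving [9, 10, 8, 2].

[9, 10, 8, 2]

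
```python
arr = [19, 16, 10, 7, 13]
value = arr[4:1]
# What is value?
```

arr has length 5. The slice arr[4:1] resolves to an empty index range, so the result is [].

[]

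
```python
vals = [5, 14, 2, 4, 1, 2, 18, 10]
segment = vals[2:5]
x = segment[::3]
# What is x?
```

vals has length 8. The slice vals[2:5] selects indices [2, 3, 4] (2->2, 3->4, 4->1), giving [2, 4, 1]. So segment = [2, 4, 1]. segment has length 3. The slice segment[::3] selects indices [0] (0->2), giving [2].

[2]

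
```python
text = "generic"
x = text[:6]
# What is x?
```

text has length 7. The slice text[:6] selects indices [0, 1, 2, 3, 4, 5] (0->'g', 1->'e', 2->'n', 3->'e', 4->'r', 5->'i'), giving 'generi'.

'generi'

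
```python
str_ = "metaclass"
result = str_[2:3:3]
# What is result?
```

str_ has length 9. The slice str_[2:3:3] selects indices [2] (2->'t'), giving 't'.

't'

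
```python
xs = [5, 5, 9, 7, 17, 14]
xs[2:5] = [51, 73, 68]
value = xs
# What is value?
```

xs starts as [5, 5, 9, 7, 17, 14] (length 6). The slice xs[2:5] covers indices [2, 3, 4] with values [9, 7, 17]. Replacing that slice with [51, 73, 68] (same length) produces [5, 5, 51, 73, 68, 14].

[5, 5, 51, 73, 68, 14]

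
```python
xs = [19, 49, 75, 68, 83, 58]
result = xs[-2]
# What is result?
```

xs has length 6. Negative index -2 maps to positive index 6 + (-2) = 4. xs[4] = 83.

83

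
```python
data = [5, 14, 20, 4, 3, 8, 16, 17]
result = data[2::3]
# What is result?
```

data has length 8. The slice data[2::3] selects indices [2, 5] (2->20, 5->8), giving [20, 8].

[20, 8]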